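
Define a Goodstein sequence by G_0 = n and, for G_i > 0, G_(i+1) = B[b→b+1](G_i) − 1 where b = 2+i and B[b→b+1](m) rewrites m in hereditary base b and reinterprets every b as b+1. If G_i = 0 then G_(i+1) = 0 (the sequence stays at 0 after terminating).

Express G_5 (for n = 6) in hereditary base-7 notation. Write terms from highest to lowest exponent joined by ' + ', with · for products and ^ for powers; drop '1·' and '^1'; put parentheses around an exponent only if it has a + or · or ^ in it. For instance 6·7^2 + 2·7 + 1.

(0) 6|_2 = 2^2 + 2 ↦ 3^3 + 3|_3 = 30 ⇒ 29
(1) 29|_3 = 3^3 + 2 ↦ 4^4 + 2|_4 = 258 ⇒ 257
(2) 257|_4 = 4^4 + 1 ↦ 5^5 + 1|_5 = 3126 ⇒ 3125
(3) 3125|_5 = 5^5 ↦ 6^6|_6 = 46656 ⇒ 46655
(4) 46655|_6 = 5·6^5 + 5·6^4 + 5·6^3 + 5·6^2 + 5·6 + 5 ↦ 5·7^5 + 5·7^4 + 5·7^3 + 5·7^2 + 5·7 + 5|_7 = 98040 ⇒ 98039

5·7^5 + 5·7^4 + 5·7^3 + 5·7^2 + 5·7 + 4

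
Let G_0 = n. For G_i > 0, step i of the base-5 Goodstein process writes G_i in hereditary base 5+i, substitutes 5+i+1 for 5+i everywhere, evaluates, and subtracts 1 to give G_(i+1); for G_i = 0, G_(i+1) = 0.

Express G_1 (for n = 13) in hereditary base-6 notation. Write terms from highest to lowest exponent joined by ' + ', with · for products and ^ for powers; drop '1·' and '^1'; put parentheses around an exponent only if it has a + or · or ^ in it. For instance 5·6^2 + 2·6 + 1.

base 5: 13 = 2·5 + 3; at 6: 2·6 + 3 = 15; next = 14
base 6: 14 = 2·6 + 2; at 7: 2·7 + 2 = 16; next = 15

2·6 + 2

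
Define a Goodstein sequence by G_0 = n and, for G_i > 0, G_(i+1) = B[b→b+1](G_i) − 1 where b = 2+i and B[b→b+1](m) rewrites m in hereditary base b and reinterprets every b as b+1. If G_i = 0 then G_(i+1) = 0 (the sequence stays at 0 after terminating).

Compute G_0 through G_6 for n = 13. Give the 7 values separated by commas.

step 0: 13 = 2^(2 + 1) + 2^2 + 1; sub 3 for 2: 3^(3 + 1) + 3^3 + 1; = 109; G_1 = 109−1 = 108
step 1: 108 = 3^(3 + 1) + 3^3; sub 4 for 3: 4^(4 + 1) + 4^4; = 1280; G_2 = 1280−1 = 1279
step 2: 1279 = 4^(4 + 1) + 3·4^3 + 3·4^2 + 3·4 + 3; sub 5 for 4: 5^(5 + 1) + 3·5^3 + 3·5^2 + 3·5 + 3; = 16093; G_3 = 16093−1 = 16092
step 3: 16092 = 5^(5 + 1) + 3·5^3 + 3·5^2 + 3·5 + 2; sub 6 for 5: 6^(6 + 1) + 3·6^3 + 3·6^2 + 3·6 + 2; = 280712; G_4 = 280712−1 = 280711
step 4: 280711 = 6^(6 + 1) + 3·6^3 + 3·6^2 + 3·6 + 1; sub 7 for 6: 7^(7 + 1) + 3·7^3 + 3·7^2 + 3·7 + 1; = 5765999; G_5 = 5765999−1 = 5765998
step 5: 5765998 = 7^(7 + 1) + 3·7^3 + 3·7^2 + 3·7; sub 8 for 7: 8^(8 + 1) + 3·8^3 + 3·8^2 + 3·8; = 134219480; G_6 = 134219480−1 = 134219479

13, 108, 1279, 16092, 280711, 5765998, 134219479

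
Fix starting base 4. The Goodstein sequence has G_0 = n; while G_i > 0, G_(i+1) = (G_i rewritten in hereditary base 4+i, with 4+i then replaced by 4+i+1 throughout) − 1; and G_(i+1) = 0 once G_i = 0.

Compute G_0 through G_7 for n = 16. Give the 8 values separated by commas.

16, 24, 27, 30, 33, 36, 39, 41

base 4: 16 = 4^2; at 5: 5^2 = 25; next = 24
base 5: 24 = 4·5 + 4; at 6: 4·6 + 4 = 28; next = 27
base 6: 27 = 4·6 + 3; at 7: 4·7 + 3 = 31; next = 30
base 7: 30 = 4·7 + 2; at 8: 4·8 + 2 = 34; next = 33
base 8: 33 = 4·8 + 1; at 9: 4·9 + 1 = 37; next = 36
base 9: 36 = 4·9; at 10: 4·10 = 40; next = 39
base 10: 39 = 3·10 + 9; at 11: 3·11 + 9 = 42; next = 41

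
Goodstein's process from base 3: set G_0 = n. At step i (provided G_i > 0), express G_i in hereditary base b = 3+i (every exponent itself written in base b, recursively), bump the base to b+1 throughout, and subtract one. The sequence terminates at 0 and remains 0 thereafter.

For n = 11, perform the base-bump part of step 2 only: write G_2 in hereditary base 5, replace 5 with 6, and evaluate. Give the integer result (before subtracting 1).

step 0: 11 = 3^2 + 2; sub 4 for 3: 4^2 + 2; = 18; G_1 = 18−1 = 17
step 1: 17 = 4^2 + 1; sub 5 for 4: 5^2 + 1; = 26; G_2 = 26−1 = 25

36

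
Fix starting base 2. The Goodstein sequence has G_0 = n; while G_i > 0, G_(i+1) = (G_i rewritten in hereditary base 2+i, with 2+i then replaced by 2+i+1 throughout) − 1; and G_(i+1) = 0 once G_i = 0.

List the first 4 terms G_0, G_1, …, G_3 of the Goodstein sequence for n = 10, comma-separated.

10 —HB2→ 2^(2 + 1) + 2 —bump→ 3^(3 + 1) + 3 = 84 —(−1)→ 83
83 —HB3→ 3^(3 + 1) + 2 —bump→ 4^(4 + 1) + 2 = 1026 —(−1)→ 1025
1025 —HB4→ 4^(4 + 1) + 1 —bump→ 5^(5 + 1) + 1 = 15626 —(−1)→ 15625

10, 83, 1025, 15625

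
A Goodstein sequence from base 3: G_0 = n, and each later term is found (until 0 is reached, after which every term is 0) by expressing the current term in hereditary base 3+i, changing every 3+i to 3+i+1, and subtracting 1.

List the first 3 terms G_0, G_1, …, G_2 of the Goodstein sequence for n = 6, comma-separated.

6, 7, 7

step 0: 6 = 2·3; sub 4 for 3: 2·4; = 8; G_1 = 8−1 = 7
step 1: 7 = 4 + 3; sub 5 for 4: 5 + 3; = 8; G_2 = 8−1 = 7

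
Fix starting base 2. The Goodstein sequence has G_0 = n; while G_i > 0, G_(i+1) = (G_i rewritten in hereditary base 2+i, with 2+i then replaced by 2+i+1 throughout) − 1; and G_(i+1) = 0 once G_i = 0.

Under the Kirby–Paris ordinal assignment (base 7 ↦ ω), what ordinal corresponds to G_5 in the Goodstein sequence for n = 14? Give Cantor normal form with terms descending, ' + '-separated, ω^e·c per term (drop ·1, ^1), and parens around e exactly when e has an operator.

ω^(ω + 1) + ω^5·5 + ω^4·5 + ω^3·5 + ω^2·5 + ω·5 + 4

[0] 14 ≡ 2^(2 + 1) + 2^2 + 2 (base 2). Lift 3: 111. −1: 110.
[1] 110 ≡ 3^(3 + 1) + 3^3 + 2 (base 3). Lift 4: 1282. −1: 1281.
[2] 1281 ≡ 4^(4 + 1) + 4^4 + 1 (base 4). Lift 5: 18751. −1: 18750.
[3] 18750 ≡ 5^(5 + 1) + 5^5 (base 5). Lift 6: 326592. −1: 326591.
[4] 326591 ≡ 6^(6 + 1) + 5·6^5 + 5·6^4 + 5·6^3 + 5·6^2 + 5·6 + 5 (base 6). Lift 7: 5862841. −1: 5862840.
[5] 5862840 ≡ 7^(7 + 1) + 5·7^5 + 5·7^4 + 5·7^3 + 5·7^2 + 5·7 + 4 (base 7). Lift 8: 134404972. −1: 134404971.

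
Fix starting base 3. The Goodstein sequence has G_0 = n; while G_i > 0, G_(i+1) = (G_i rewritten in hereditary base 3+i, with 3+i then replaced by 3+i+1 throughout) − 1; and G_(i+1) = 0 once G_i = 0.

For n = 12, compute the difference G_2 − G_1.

[0] 12 ≡ 3^2 + 3 (base 3). Lift 4: 20. −1: 19.
[1] 19 ≡ 4^2 + 3 (base 4). Lift 5: 28. −1: 27.

8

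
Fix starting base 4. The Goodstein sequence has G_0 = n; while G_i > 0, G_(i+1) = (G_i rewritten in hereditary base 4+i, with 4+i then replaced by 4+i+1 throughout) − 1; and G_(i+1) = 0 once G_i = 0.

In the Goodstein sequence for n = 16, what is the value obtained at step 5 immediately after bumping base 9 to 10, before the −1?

40

step 0: 16 = 4^2; sub 5 for 4: 5^2; = 25; G_1 = 25−1 = 24
step 1: 24 = 4·5 + 4; sub 6 for 5: 4·6 + 4; = 28; G_2 = 28−1 = 27
step 2: 27 = 4·6 + 3; sub 7 for 6: 4·7 + 3; = 31; G_3 = 31−1 = 30
step 3: 30 = 4·7 + 2; sub 8 for 7: 4·8 + 2; = 34; G_4 = 34−1 = 33
step 4: 33 = 4·8 + 1; sub 9 for 8: 4·9 + 1; = 37; G_5 = 37−1 = 36
step 5: 36 = 4·9; sub 10 for 9: 4·10; = 40; G_6 = 40−1 = 39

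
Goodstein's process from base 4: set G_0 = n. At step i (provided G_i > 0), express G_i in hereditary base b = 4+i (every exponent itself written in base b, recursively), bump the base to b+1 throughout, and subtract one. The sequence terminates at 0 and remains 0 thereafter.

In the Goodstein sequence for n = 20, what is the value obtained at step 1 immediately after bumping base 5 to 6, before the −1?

40

G_0=20  [base 4] 4^2 + 4  →[4↦5]→  5^2 + 5 = 30  −1 ⇒ G_1=29
G_1=29  [base 5] 5^2 + 4  →[5↦6]→  6^2 + 4 = 40  −1 ⇒ G_2=39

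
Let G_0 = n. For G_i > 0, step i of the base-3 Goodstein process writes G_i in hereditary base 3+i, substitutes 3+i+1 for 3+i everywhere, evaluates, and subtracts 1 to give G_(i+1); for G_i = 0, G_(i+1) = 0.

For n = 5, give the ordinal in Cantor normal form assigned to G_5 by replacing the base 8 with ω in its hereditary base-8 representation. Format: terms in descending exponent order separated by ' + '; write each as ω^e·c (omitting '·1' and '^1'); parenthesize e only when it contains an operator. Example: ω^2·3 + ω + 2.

3

step 0: 5 = 3 + 2; sub 4 for 3: 4 + 2; = 6; G_1 = 6−1 = 5
step 1: 5 = 4 + 1; sub 5 for 4: 5 + 1; = 6; G_2 = 6−1 = 5
step 2: 5 = 5; sub 6 for 5: 6; = 6; G_3 = 6−1 = 5
step 3: 5 = 5; sub 7 for 6: 5; = 5; G_4 = 5−1 = 4
step 4: 4 = 4; sub 8 for 7: 4; = 4; G_5 = 4−1 = 3
step 5: 3 = 3; sub 9 for 8: 3; = 3; G_6 = 3−1 = 2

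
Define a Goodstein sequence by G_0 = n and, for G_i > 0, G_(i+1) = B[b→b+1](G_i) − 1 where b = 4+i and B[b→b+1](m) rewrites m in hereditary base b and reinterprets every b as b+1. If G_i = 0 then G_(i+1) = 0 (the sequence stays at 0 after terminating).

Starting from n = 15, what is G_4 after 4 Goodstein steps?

G_0 = 15. HB_4(15) = 3·4 + 3. Bump = 18. G_1 = 17.
G_1 = 17. HB_5(17) = 3·5 + 2. Bump = 20. G_2 = 19.
G_2 = 19. HB_6(19) = 3·6 + 1. Bump = 22. G_3 = 21.
G_3 = 21. HB_7(21) = 3·7. Bump = 24. G_4 = 23.

23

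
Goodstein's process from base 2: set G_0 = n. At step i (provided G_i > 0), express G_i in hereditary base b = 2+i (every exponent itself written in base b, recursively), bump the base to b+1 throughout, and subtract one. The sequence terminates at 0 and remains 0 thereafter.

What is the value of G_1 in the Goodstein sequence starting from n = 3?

3

i=0: 3 = 2 + 1 (b=2); 2→3: 3 + 1 = 4; 4−1 = 3
i=1: 3 = 3 (b=3); 3→4: 4 = 4; 4−1 = 3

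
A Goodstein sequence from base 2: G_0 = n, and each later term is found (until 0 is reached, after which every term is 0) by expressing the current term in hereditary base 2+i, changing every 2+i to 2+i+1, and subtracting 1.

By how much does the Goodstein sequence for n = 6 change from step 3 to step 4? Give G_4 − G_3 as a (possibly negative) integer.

43530

[0] 6 ≡ 2^2 + 2 (base 2). Lift 3: 30. −1: 29.
[1] 29 ≡ 3^3 + 2 (base 3). Lift 4: 258. −1: 257.
[2] 257 ≡ 4^4 + 1 (base 4). Lift 5: 3126. −1: 3125.
[3] 3125 ≡ 5^5 (base 5). Lift 6: 46656. −1: 46655.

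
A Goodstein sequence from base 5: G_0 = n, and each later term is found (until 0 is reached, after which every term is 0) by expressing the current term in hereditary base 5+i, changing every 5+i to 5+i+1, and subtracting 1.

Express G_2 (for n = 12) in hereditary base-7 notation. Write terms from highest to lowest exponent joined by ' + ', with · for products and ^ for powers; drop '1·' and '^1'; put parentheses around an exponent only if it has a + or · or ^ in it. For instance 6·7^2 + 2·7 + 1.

2·7

i=0: 12 = 2·5 + 2 (b=5); 5→6: 2·6 + 2 = 14; 14−1 = 13
i=1: 13 = 2·6 + 1 (b=6); 6→7: 2·7 + 1 = 15; 15−1 = 14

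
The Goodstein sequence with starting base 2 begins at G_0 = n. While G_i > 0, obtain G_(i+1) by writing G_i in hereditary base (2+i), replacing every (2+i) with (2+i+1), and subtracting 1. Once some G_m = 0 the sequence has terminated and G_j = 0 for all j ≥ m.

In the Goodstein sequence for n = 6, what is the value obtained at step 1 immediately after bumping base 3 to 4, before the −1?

G_0 = 6. HB_2(6) = 2^2 + 2. Bump = 30. G_1 = 29.
G_1 = 29. HB_3(29) = 3^3 + 2. Bump = 258. G_2 = 257.

258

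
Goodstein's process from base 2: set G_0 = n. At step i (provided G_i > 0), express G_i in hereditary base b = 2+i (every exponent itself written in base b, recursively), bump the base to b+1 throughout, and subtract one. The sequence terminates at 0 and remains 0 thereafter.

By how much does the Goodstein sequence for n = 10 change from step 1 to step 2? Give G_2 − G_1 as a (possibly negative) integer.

942

G_0 = 10. HB_2(10) = 2^(2 + 1) + 2. Bump = 84. G_1 = 83.
G_1 = 83. HB_3(83) = 3^(3 + 1) + 2. Bump = 1026. G_2 = 1025.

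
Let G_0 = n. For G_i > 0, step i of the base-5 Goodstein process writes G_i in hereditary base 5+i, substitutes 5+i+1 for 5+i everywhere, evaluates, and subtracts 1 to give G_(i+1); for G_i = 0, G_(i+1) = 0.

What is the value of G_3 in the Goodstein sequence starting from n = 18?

(0) 18|_5 = 3·5 + 3 ↦ 3·6 + 3|_6 = 21 ⇒ 20
(1) 20|_6 = 3·6 + 2 ↦ 3·7 + 2|_7 = 23 ⇒ 22
(2) 22|_7 = 3·7 + 1 ↦ 3·8 + 1|_8 = 25 ⇒ 24
(3) 24|_8 = 3·8 ↦ 3·9|_9 = 27 ⇒ 26

24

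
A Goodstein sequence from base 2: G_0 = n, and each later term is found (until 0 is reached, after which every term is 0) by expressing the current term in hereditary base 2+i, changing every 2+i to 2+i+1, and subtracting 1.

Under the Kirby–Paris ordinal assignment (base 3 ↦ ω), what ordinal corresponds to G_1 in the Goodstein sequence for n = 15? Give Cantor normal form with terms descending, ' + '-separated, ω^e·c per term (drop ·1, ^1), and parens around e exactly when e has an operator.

ω^(ω + 1) + ω^ω + ω

step 0: 15 = 2^(2 + 1) + 2^2 + 2 + 1; sub 3 for 2: 3^(3 + 1) + 3^3 + 3 + 1; = 112; G_1 = 112−1 = 111
step 1: 111 = 3^(3 + 1) + 3^3 + 3; sub 4 for 3: 4^(4 + 1) + 4^4 + 4; = 1284; G_2 = 1284−1 = 1283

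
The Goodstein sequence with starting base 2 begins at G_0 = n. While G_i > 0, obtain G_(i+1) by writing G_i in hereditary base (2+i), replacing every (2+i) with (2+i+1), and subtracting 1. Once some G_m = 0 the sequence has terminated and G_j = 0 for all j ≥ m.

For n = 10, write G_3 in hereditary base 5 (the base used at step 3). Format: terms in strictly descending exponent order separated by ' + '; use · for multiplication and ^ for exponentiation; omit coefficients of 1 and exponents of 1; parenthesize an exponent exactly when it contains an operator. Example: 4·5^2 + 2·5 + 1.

5^(5 + 1)

base 2: 10 = 2^(2 + 1) + 2; at 3: 3^(3 + 1) + 3 = 84; next = 83
base 3: 83 = 3^(3 + 1) + 2; at 4: 4^(4 + 1) + 2 = 1026; next = 1025
base 4: 1025 = 4^(4 + 1) + 1; at 5: 5^(5 + 1) + 1 = 15626; next = 15625
base 5: 15625 = 5^(5 + 1); at 6: 6^(6 + 1) = 279936; next = 279935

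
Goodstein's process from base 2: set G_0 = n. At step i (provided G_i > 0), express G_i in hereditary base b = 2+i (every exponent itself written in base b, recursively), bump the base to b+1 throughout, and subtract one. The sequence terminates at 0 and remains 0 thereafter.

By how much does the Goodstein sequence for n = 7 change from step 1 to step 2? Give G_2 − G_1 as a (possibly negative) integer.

base 2: 7 = 2^2 + 2 + 1; at 3: 3^3 + 3 + 1 = 31; next = 30
base 3: 30 = 3^3 + 3; at 4: 4^4 + 4 = 260; next = 259

229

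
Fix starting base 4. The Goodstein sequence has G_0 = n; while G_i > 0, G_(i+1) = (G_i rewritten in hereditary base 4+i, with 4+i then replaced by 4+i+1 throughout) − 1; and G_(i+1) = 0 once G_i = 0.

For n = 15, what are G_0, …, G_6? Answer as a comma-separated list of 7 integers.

G_0=15  [base 4] 3·4 + 3  →[4↦5]→  3·5 + 3 = 18  −1 ⇒ G_1=17
G_1=17  [base 5] 3·5 + 2  →[5↦6]→  3·6 + 2 = 20  −1 ⇒ G_2=19
G_2=19  [base 6] 3·6 + 1  →[6↦7]→  3·7 + 1 = 22  −1 ⇒ G_3=21
G_3=21  [base 7] 3·7  →[7↦8]→  3·8 = 24  −1 ⇒ G_4=23
G_4=23  [base 8] 2·8 + 7  →[8↦9]→  2·9 + 7 = 25  −1 ⇒ G_5=24
G_5=24  [base 9] 2·9 + 6  →[9↦10]→  2·10 + 6 = 26  −1 ⇒ G_6=25

15, 17, 19, 21, 23, 24, 25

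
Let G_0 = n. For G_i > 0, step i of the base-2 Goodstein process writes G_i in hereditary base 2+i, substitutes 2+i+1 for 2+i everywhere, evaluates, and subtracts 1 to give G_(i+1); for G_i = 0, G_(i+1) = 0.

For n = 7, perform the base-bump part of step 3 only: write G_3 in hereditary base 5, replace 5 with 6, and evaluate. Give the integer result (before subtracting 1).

46658

base 2: 7 = 2^2 + 2 + 1; at 3: 3^3 + 3 + 1 = 31; next = 30
base 3: 30 = 3^3 + 3; at 4: 4^4 + 4 = 260; next = 259
base 4: 259 = 4^4 + 3; at 5: 5^5 + 3 = 3128; next = 3127
base 5: 3127 = 5^5 + 2; at 6: 6^6 + 2 = 46658; next = 46657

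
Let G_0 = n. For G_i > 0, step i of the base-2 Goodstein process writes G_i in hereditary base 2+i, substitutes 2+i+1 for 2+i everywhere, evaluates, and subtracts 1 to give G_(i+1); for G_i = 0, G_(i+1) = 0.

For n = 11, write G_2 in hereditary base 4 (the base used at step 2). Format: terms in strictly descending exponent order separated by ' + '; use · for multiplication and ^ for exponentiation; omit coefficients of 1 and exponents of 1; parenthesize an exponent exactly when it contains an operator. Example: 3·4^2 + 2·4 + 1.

4^(4 + 1) + 3

(0) 11|_2 = 2^(2 + 1) + 2 + 1 ↦ 3^(3 + 1) + 3 + 1|_3 = 85 ⇒ 84
(1) 84|_3 = 3^(3 + 1) + 3 ↦ 4^(4 + 1) + 4|_4 = 1028 ⇒ 1027
(2) 1027|_4 = 4^(4 + 1) + 3 ↦ 5^(5 + 1) + 3|_5 = 15628 ⇒ 15627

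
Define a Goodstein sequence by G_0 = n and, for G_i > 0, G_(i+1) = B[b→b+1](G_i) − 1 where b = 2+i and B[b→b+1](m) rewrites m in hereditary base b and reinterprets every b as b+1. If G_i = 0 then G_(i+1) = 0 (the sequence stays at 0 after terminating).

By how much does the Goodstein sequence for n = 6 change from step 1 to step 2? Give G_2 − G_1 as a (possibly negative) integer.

i=0: 6 = 2^2 + 2 (b=2); 2→3: 3^3 + 3 = 30; 30−1 = 29
i=1: 29 = 3^3 + 2 (b=3); 3→4: 4^4 + 2 = 258; 258−1 = 257

228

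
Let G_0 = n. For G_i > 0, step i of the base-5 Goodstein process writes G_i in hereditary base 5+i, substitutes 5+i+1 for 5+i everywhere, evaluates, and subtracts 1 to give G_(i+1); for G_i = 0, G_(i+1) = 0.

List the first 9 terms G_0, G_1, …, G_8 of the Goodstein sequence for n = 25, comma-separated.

G_0=25  [base 5] 5^2  →[5↦6]→  6^2 = 36  −1 ⇒ G_1=35
G_1=35  [base 6] 5·6 + 5  →[6↦7]→  5·7 + 5 = 40  −1 ⇒ G_2=39
G_2=39  [base 7] 5·7 + 4  →[7↦8]→  5·8 + 4 = 44  −1 ⇒ G_3=43
G_3=43  [base 8] 5·8 + 3  →[8↦9]→  5·9 + 3 = 48  −1 ⇒ G_4=47
G_4=47  [base 9] 5·9 + 2  →[9↦10]→  5·10 + 2 = 52  −1 ⇒ G_5=51
G_5=51  [base 10] 5·10 + 1  →[10↦11]→  5·11 + 1 = 56  −1 ⇒ G_6=55
G_6=55  [base 11] 5·11  →[11↦12]→  5·12 = 60  −1 ⇒ G_7=59
G_7=59  [base 12] 4·12 + 11  →[12↦13]→  4·13 + 11 = 63  −1 ⇒ G_8=62

25, 35, 39, 43, 47, 51, 55, 59, 62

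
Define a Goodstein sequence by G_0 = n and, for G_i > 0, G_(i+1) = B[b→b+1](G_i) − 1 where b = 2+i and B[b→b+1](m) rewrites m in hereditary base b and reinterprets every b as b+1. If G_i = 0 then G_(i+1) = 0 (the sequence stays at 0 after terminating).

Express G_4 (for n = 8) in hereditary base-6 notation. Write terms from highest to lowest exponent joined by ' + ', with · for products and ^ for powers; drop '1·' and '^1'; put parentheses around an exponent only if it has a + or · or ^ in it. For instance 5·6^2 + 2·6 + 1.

G_0=8  [base 2] 2^(2 + 1)  →[2↦3]→  3^(3 + 1) = 81  −1 ⇒ G_1=80
G_1=80  [base 3] 2·3^3 + 2·3^2 + 2·3 + 2  →[3↦4]→  2·4^4 + 2·4^2 + 2·4 + 2 = 554  −1 ⇒ G_2=553
G_2=553  [base 4] 2·4^4 + 2·4^2 + 2·4 + 1  →[4↦5]→  2·5^5 + 2·5^2 + 2·5 + 1 = 6311  −1 ⇒ G_3=6310
G_3=6310  [base 5] 2·5^5 + 2·5^2 + 2·5  →[5↦6]→  2·6^6 + 2·6^2 + 2·6 = 93396  −1 ⇒ G_4=93395

2·6^6 + 2·6^2 + 6 + 5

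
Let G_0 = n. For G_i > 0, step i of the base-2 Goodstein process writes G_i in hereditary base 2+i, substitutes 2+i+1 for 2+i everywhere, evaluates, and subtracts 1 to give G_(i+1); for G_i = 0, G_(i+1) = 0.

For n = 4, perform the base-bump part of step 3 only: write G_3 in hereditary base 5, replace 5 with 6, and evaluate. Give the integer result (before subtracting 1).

G_0 = 4. HB_2(4) = 2^2. Bump = 27. G_1 = 26.
G_1 = 26. HB_3(26) = 2·3^2 + 2·3 + 2. Bump = 42. G_2 = 41.
G_2 = 41. HB_4(41) = 2·4^2 + 2·4 + 1. Bump = 61. G_3 = 60.
G_3 = 60. HB_5(60) = 2·5^2 + 2·5. Bump = 84. G_4 = 83.

84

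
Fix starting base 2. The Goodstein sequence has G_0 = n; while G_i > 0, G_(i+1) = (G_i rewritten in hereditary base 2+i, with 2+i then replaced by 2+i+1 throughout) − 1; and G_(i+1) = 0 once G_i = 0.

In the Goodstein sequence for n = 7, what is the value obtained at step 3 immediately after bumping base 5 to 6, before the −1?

46658

base 2: 7 = 2^2 + 2 + 1; at 3: 3^3 + 3 + 1 = 31; next = 30
base 3: 30 = 3^3 + 3; at 4: 4^4 + 4 = 260; next = 259
base 4: 259 = 4^4 + 3; at 5: 5^5 + 3 = 3128; next = 3127
base 5: 3127 = 5^5 + 2; at 6: 6^6 + 2 = 46658; next = 46657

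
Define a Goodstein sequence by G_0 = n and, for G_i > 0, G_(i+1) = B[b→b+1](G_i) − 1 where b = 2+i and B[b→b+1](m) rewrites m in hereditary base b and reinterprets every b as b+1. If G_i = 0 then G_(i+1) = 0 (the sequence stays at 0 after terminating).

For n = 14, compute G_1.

(0) 14|_2 = 2^(2 + 1) + 2^2 + 2 ↦ 3^(3 + 1) + 3^3 + 3|_3 = 111 ⇒ 110
(1) 110|_3 = 3^(3 + 1) + 3^3 + 2 ↦ 4^(4 + 1) + 4^4 + 2|_4 = 1282 ⇒ 1281

110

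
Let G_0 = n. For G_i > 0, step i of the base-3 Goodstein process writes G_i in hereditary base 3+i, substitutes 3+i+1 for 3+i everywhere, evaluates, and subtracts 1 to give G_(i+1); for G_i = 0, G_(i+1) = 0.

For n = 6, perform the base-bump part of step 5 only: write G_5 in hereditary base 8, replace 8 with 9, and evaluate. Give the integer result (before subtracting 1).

7

G_0=6  [base 3] 2·3  →[3↦4]→  2·4 = 8  −1 ⇒ G_1=7
G_1=7  [base 4] 4 + 3  →[4↦5]→  5 + 3 = 8  −1 ⇒ G_2=7
G_2=7  [base 5] 5 + 2  →[5↦6]→  6 + 2 = 8  −1 ⇒ G_3=7
G_3=7  [base 6] 6 + 1  →[6↦7]→  7 + 1 = 8  −1 ⇒ G_4=7
G_4=7  [base 7] 7  →[7↦8]→  8 = 8  −1 ⇒ G_5=7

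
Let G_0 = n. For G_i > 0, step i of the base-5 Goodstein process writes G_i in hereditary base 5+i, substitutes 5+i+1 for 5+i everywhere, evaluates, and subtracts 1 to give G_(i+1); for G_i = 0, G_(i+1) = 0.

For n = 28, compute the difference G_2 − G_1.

(0) 28|_5 = 5^2 + 3 ↦ 6^2 + 3|_6 = 39 ⇒ 38
(1) 38|_6 = 6^2 + 2 ↦ 7^2 + 2|_7 = 51 ⇒ 50

12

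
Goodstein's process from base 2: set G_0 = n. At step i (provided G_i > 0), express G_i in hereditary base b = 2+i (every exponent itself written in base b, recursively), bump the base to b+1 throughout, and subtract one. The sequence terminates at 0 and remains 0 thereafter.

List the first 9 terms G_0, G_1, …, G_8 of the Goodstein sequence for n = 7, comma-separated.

7, 30, 259, 3127, 46657, 823543, 16777215, 37665879, 77777775

step 0: 7 = 2^2 + 2 + 1; sub 3 for 2: 3^3 + 3 + 1; = 31; G_1 = 31−1 = 30
step 1: 30 = 3^3 + 3; sub 4 for 3: 4^4 + 4; = 260; G_2 = 260−1 = 259
step 2: 259 = 4^4 + 3; sub 5 for 4: 5^5 + 3; = 3128; G_3 = 3128−1 = 3127
step 3: 3127 = 5^5 + 2; sub 6 for 5: 6^6 + 2; = 46658; G_4 = 46658−1 = 46657
step 4: 46657 = 6^6 + 1; sub 7 for 6: 7^7 + 1; = 823544; G_5 = 823544−1 = 823543
step 5: 823543 = 7^7; sub 8 for 7: 8^8; = 16777216; G_6 = 16777216−1 = 16777215
step 6: 16777215 = 7·8^7 + 7·8^6 + 7·8^5 + 7·8^4 + 7·8^3 + 7·8^2 + 7·8 + 7; sub 9 for 8: 7·9^7 + 7·9^6 + 7·9^5 + 7·9^4 + 7·9^3 + 7·9^2 + 7·9 + 7; = 37665880; G_7 = 37665880−1 = 37665879
step 7: 37665879 = 7·9^7 + 7·9^6 + 7·9^5 + 7·9^4 + 7·9^3 + 7·9^2 + 7·9 + 6; sub 10 for 9: 7·10^7 + 7·10^6 + 7·10^5 + 7·10^4 + 7·10^3 + 7·10^2 + 7·10 + 6; = 77777776; G_8 = 77777776−1 = 77777775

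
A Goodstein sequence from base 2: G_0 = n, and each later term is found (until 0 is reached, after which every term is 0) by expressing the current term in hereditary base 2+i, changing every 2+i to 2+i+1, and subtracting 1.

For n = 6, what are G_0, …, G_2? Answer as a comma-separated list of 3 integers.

6, 29, 257

G_0 = 6. HB_2(6) = 2^2 + 2. Bump = 30. G_1 = 29.
G_1 = 29. HB_3(29) = 3^3 + 2. Bump = 258. G_2 = 257.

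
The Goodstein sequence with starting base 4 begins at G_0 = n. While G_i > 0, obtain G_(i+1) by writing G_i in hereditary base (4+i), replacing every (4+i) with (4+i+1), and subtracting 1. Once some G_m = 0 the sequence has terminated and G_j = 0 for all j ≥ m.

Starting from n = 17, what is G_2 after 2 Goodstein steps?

(0) 17|_4 = 4^2 + 1 ↦ 5^2 + 1|_5 = 26 ⇒ 25
(1) 25|_5 = 5^2 ↦ 6^2|_6 = 36 ⇒ 35
(2) 35|_6 = 5·6 + 5 ↦ 5·7 + 5|_7 = 40 ⇒ 39

35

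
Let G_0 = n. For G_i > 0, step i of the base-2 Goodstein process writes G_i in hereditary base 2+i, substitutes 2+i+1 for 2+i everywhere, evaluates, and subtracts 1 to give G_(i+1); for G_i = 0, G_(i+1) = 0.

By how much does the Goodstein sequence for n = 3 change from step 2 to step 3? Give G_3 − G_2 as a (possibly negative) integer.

(0) 3|_2 = 2 + 1 ↦ 3 + 1|_3 = 4 ⇒ 3
(1) 3|_3 = 3 ↦ 4|_4 = 4 ⇒ 3
(2) 3|_4 = 3 ↦ 3|_5 = 3 ⇒ 2

-1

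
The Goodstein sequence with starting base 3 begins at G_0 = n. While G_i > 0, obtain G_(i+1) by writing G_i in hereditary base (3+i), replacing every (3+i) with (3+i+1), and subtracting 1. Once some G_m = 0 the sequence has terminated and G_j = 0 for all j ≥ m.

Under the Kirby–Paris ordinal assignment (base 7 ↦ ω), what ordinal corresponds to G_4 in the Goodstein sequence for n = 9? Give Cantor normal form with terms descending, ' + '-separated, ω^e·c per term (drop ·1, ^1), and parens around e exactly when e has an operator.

ω·3

step 0: 9 = 3^2; sub 4 for 3: 4^2; = 16; G_1 = 16−1 = 15
step 1: 15 = 3·4 + 3; sub 5 for 4: 3·5 + 3; = 18; G_2 = 18−1 = 17
step 2: 17 = 3·5 + 2; sub 6 for 5: 3·6 + 2; = 20; G_3 = 20−1 = 19
step 3: 19 = 3·6 + 1; sub 7 for 6: 3·7 + 1; = 22; G_4 = 22−1 = 21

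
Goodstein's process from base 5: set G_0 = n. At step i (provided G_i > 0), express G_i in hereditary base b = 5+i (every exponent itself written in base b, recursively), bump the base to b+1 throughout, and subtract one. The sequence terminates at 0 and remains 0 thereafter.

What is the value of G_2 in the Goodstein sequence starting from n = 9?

9

(0) 9|_5 = 5 + 4 ↦ 6 + 4|_6 = 10 ⇒ 9
(1) 9|_6 = 6 + 3 ↦ 7 + 3|_7 = 10 ⇒ 9
(2) 9|_7 = 7 + 2 ↦ 8 + 2|_8 = 10 ⇒ 9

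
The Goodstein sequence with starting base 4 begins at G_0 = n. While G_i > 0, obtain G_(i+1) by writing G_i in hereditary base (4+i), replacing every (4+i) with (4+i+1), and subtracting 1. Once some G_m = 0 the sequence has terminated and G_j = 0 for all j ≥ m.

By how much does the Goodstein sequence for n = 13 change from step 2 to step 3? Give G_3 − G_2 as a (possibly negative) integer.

G_0 = 13. HB_4(13) = 3·4 + 1. Bump = 16. G_1 = 15.
G_1 = 15. HB_5(15) = 3·5. Bump = 18. G_2 = 17.
G_2 = 17. HB_6(17) = 2·6 + 5. Bump = 19. G_3 = 18.

1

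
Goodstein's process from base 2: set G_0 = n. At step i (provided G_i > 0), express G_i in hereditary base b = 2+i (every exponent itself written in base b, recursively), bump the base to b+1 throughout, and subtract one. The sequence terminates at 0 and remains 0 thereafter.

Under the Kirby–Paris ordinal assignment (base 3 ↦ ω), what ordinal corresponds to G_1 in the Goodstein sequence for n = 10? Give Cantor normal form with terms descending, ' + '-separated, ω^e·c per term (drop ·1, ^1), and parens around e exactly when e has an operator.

[0] 10 ≡ 2^(2 + 1) + 2 (base 2). Lift 3: 84. −1: 83.
[1] 83 ≡ 3^(3 + 1) + 2 (base 3). Lift 4: 1026. −1: 1025.

ω^(ω + 1) + 2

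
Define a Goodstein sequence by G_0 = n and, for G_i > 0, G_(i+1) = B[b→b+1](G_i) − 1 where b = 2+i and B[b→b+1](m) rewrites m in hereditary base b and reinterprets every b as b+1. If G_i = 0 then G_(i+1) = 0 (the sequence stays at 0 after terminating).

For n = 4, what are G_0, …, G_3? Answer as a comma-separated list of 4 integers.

4, 26, 41, 60

G_0 = 4. HB_2(4) = 2^2. Bump = 27. G_1 = 26.
G_1 = 26. HB_3(26) = 2·3^2 + 2·3 + 2. Bump = 42. G_2 = 41.
G_2 = 41. HB_4(41) = 2·4^2 + 2·4 + 1. Bump = 61. G_3 = 60.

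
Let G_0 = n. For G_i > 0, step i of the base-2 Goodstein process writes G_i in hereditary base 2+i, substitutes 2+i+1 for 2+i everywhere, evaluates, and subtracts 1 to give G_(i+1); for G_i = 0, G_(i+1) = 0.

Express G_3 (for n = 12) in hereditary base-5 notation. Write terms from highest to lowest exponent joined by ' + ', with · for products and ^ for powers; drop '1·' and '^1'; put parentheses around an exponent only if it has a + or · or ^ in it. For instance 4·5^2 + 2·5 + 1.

5^(5 + 1) + 2·5^2 + 2·5

G_0 = 12. HB_2(12) = 2^(2 + 1) + 2^2. Bump = 108. G_1 = 107.
G_1 = 107. HB_3(107) = 3^(3 + 1) + 2·3^2 + 2·3 + 2. Bump = 1066. G_2 = 1065.
G_2 = 1065. HB_4(1065) = 4^(4 + 1) + 2·4^2 + 2·4 + 1. Bump = 15686. G_3 = 15685.
G_3 = 15685. HB_5(15685) = 5^(5 + 1) + 2·5^2 + 2·5. Bump = 280020. G_4 = 280019.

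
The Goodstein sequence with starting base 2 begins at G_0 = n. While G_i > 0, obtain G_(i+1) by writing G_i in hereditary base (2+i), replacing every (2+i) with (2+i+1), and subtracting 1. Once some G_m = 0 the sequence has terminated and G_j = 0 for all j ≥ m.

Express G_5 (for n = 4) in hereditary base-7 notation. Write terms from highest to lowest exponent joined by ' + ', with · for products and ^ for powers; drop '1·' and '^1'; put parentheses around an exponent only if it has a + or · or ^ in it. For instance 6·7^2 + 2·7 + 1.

2·7^2 + 7 + 4

G_0=4  [base 2] 2^2  →[2↦3]→  3^3 = 27  −1 ⇒ G_1=26
G_1=26  [base 3] 2·3^2 + 2·3 + 2  →[3↦4]→  2·4^2 + 2·4 + 2 = 42  −1 ⇒ G_2=41
G_2=41  [base 4] 2·4^2 + 2·4 + 1  →[4↦5]→  2·5^2 + 2·5 + 1 = 61  −1 ⇒ G_3=60
G_3=60  [base 5] 2·5^2 + 2·5  →[5↦6]→  2·6^2 + 2·6 = 84  −1 ⇒ G_4=83
G_4=83  [base 6] 2·6^2 + 6 + 5  →[6↦7]→  2·7^2 + 7 + 5 = 110  −1 ⇒ G_5=109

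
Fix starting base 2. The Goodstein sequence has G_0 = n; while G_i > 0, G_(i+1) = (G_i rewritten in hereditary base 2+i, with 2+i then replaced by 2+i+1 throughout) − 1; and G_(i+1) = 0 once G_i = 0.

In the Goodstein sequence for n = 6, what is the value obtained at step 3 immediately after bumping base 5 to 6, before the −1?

[0] 6 ≡ 2^2 + 2 (base 2). Lift 3: 30. −1: 29.
[1] 29 ≡ 3^3 + 2 (base 3). Lift 4: 258. −1: 257.
[2] 257 ≡ 4^4 + 1 (base 4). Lift 5: 3126. −1: 3125.

46656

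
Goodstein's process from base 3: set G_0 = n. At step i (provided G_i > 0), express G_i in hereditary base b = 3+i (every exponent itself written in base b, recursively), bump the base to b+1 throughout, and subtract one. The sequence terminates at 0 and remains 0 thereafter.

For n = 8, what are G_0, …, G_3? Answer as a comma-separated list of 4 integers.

8, 9, 10, 11

(0) 8|_3 = 2·3 + 2 ↦ 2·4 + 2|_4 = 10 ⇒ 9
(1) 9|_4 = 2·4 + 1 ↦ 2·5 + 1|_5 = 11 ⇒ 10
(2) 10|_5 = 2·5 ↦ 2·6|_6 = 12 ⇒ 11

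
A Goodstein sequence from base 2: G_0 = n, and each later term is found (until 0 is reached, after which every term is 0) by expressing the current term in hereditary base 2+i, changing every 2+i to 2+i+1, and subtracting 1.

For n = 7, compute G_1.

G_0 = 7. HB_2(7) = 2^2 + 2 + 1. Bump = 31. G_1 = 30.
G_1 = 30. HB_3(30) = 3^3 + 3. Bump = 260. G_2 = 259.

30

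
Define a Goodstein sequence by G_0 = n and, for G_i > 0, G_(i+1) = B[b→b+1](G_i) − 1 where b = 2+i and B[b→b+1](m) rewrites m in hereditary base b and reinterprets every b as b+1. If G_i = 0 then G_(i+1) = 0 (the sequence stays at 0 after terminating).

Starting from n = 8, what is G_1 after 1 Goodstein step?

80

i=0: 8 = 2^(2 + 1) (b=2); 2→3: 3^(3 + 1) = 81; 81−1 = 80
i=1: 80 = 2·3^3 + 2·3^2 + 2·3 + 2 (b=3); 3→4: 2·4^4 + 2·4^2 + 2·4 + 2 = 554; 554−1 = 553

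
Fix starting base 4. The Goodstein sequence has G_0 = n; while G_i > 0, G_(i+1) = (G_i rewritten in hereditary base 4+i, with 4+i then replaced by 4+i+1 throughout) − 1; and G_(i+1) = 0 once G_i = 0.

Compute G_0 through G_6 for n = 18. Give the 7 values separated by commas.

base 4: 18 = 4^2 + 2; at 5: 5^2 + 2 = 27; next = 26
base 5: 26 = 5^2 + 1; at 6: 6^2 + 1 = 37; next = 36
base 6: 36 = 6^2; at 7: 7^2 = 49; next = 48
base 7: 48 = 6·7 + 6; at 8: 6·8 + 6 = 54; next = 53
base 8: 53 = 6·8 + 5; at 9: 6·9 + 5 = 59; next = 58
base 9: 58 = 6·9 + 4; at 10: 6·10 + 4 = 64; next = 63

18, 26, 36, 48, 53, 58, 63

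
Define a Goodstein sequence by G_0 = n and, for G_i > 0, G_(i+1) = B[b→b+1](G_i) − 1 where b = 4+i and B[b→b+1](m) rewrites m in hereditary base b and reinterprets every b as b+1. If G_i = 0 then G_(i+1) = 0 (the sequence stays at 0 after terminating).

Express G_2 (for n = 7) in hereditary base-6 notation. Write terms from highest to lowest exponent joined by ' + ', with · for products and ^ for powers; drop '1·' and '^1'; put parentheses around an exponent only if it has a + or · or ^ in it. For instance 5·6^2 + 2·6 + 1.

6 + 1

i=0: 7 = 4 + 3 (b=4); 4→5: 5 + 3 = 8; 8−1 = 7
i=1: 7 = 5 + 2 (b=5); 5→6: 6 + 2 = 8; 8−1 = 7
i=2: 7 = 6 + 1 (b=6); 6→7: 7 + 1 = 8; 8−1 = 7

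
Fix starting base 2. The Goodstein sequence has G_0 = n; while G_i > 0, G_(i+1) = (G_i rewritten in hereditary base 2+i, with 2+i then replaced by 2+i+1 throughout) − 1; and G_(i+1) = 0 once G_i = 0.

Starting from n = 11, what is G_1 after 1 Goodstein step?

84

11 —HB2→ 2^(2 + 1) + 2 + 1 —bump→ 3^(3 + 1) + 3 + 1 = 85 —(−1)→ 84
84 —HB3→ 3^(3 + 1) + 3 —bump→ 4^(4 + 1) + 4 = 1028 —(−1)→ 1027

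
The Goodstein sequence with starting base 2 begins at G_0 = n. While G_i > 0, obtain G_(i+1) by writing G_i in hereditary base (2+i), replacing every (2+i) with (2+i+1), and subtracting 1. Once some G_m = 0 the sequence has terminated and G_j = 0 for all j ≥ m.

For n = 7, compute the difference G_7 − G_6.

20888664

7 —HB2→ 2^2 + 2 + 1 —bump→ 3^3 + 3 + 1 = 31 —(−1)→ 30
30 —HB3→ 3^3 + 3 —bump→ 4^4 + 4 = 260 —(−1)→ 259
259 —HB4→ 4^4 + 3 —bump→ 5^5 + 3 = 3128 —(−1)→ 3127
3127 —HB5→ 5^5 + 2 —bump→ 6^6 + 2 = 46658 —(−1)→ 46657
46657 —HB6→ 6^6 + 1 —bump→ 7^7 + 1 = 823544 —(−1)→ 823543
823543 —HB7→ 7^7 —bump→ 8^8 = 16777216 —(−1)→ 16777215
16777215 —HB8→ 7·8^7 + 7·8^6 + 7·8^5 + 7·8^4 + 7·8^3 + 7·8^2 + 7·8 + 7 —bump→ 7·9^7 + 7·9^6 + 7·9^5 + 7·9^4 + 7·9^3 + 7·9^2 + 7·9 + 7 = 37665880 —(−1)→ 37665879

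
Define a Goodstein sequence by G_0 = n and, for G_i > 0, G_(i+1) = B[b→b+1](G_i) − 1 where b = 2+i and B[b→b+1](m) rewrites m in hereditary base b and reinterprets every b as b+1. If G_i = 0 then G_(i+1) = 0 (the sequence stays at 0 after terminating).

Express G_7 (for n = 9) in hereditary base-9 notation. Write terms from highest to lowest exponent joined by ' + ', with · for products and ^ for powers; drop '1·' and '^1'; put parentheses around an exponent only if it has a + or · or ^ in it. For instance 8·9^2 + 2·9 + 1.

3·9^9 + 3·9^3 + 3·9^2 + 2·9 + 6

G_0=9  [base 2] 2^(2 + 1) + 1  →[2↦3]→  3^(3 + 1) + 1 = 82  −1 ⇒ G_1=81
G_1=81  [base 3] 3^(3 + 1)  →[3↦4]→  4^(4 + 1) = 1024  −1 ⇒ G_2=1023
G_2=1023  [base 4] 3·4^4 + 3·4^3 + 3·4^2 + 3·4 + 3  →[4↦5]→  3·5^5 + 3·5^3 + 3·5^2 + 3·5 + 3 = 9843  −1 ⇒ G_3=9842
G_3=9842  [base 5] 3·5^5 + 3·5^3 + 3·5^2 + 3·5 + 2  →[5↦6]→  3·6^6 + 3·6^3 + 3·6^2 + 3·6 + 2 = 140744  −1 ⇒ G_4=140743
G_4=140743  [base 6] 3·6^6 + 3·6^3 + 3·6^2 + 3·6 + 1  →[6↦7]→  3·7^7 + 3·7^3 + 3·7^2 + 3·7 + 1 = 2471827  −1 ⇒ G_5=2471826
G_5=2471826  [base 7] 3·7^7 + 3·7^3 + 3·7^2 + 3·7  →[7↦8]→  3·8^8 + 3·8^3 + 3·8^2 + 3·8 = 50333400  −1 ⇒ G_6=50333399
G_6=50333399  [base 8] 3·8^8 + 3·8^3 + 3·8^2 + 2·8 + 7  →[8↦9]→  3·9^9 + 3·9^3 + 3·9^2 + 2·9 + 7 = 1162263922  −1 ⇒ G_7=1162263921
G_7=1162263921  [base 9] 3·9^9 + 3·9^3 + 3·9^2 + 2·9 + 6  →[9↦10]→  3·10^10 + 3·10^3 + 3·10^2 + 2·10 + 6 = 30000003326  −1 ⇒ G_8=30000003325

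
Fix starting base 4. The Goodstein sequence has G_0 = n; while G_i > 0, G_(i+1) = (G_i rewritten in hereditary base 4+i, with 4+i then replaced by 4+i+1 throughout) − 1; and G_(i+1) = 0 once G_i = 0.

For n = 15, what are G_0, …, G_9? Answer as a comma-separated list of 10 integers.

i=0: 15 = 3·4 + 3 (b=4); 4→5: 3·5 + 3 = 18; 18−1 = 17
i=1: 17 = 3·5 + 2 (b=5); 5→6: 3·6 + 2 = 20; 20−1 = 19
i=2: 19 = 3·6 + 1 (b=6); 6→7: 3·7 + 1 = 22; 22−1 = 21
i=3: 21 = 3·7 (b=7); 7→8: 3·8 = 24; 24−1 = 23
i=4: 23 = 2·8 + 7 (b=8); 8→9: 2·9 + 7 = 25; 25−1 = 24
i=5: 24 = 2·9 + 6 (b=9); 9→10: 2·10 + 6 = 26; 26−1 = 25
i=6: 25 = 2·10 + 5 (b=10); 10→11: 2·11 + 5 = 27; 27−1 = 26
i=7: 26 = 2·11 + 4 (b=11); 11→12: 2·12 + 4 = 28; 28−1 = 27
i=8: 27 = 2·12 + 3 (b=12); 12→13: 2·13 + 3 = 29; 29−1 = 28

15, 17, 19, 21, 23, 24, 25, 26, 27, 28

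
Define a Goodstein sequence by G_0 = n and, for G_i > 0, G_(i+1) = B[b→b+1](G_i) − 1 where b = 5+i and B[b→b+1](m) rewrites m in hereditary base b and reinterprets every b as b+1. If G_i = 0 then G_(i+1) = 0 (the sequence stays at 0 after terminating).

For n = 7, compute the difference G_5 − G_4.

[0] 7 ≡ 5 + 2 (base 5). Lift 6: 8. −1: 7.
[1] 7 ≡ 6 + 1 (base 6). Lift 7: 8. −1: 7.
[2] 7 ≡ 7 (base 7). Lift 8: 8. −1: 7.
[3] 7 ≡ 7 (base 8). Lift 9: 7. −1: 6.
[4] 6 ≡ 6 (base 9). Lift 10: 6. −1: 5.

-1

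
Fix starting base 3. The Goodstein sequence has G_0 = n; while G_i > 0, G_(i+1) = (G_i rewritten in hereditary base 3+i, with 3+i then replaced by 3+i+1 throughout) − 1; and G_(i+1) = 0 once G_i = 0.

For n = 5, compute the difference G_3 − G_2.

0

5 —HB3→ 3 + 2 —bump→ 4 + 2 = 6 —(−1)→ 5
5 —HB4→ 4 + 1 —bump→ 5 + 1 = 6 —(−1)→ 5
5 —HB5→ 5 —bump→ 6 = 6 —(−1)→ 5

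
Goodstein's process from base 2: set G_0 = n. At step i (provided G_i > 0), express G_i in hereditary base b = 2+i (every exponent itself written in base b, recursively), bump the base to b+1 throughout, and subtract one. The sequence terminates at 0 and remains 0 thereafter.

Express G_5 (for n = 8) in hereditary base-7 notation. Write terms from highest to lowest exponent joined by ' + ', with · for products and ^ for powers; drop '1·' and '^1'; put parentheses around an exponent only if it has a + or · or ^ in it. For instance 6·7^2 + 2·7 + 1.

G_0=8  [base 2] 2^(2 + 1)  →[2↦3]→  3^(3 + 1) = 81  −1 ⇒ G_1=80
G_1=80  [base 3] 2·3^3 + 2·3^2 + 2·3 + 2  →[3↦4]→  2·4^4 + 2·4^2 + 2·4 + 2 = 554  −1 ⇒ G_2=553
G_2=553  [base 4] 2·4^4 + 2·4^2 + 2·4 + 1  →[4↦5]→  2·5^5 + 2·5^2 + 2·5 + 1 = 6311  −1 ⇒ G_3=6310
G_3=6310  [base 5] 2·5^5 + 2·5^2 + 2·5  →[5↦6]→  2·6^6 + 2·6^2 + 2·6 = 93396  −1 ⇒ G_4=93395
G_4=93395  [base 6] 2·6^6 + 2·6^2 + 6 + 5  →[6↦7]→  2·7^7 + 2·7^2 + 7 + 5 = 1647196  −1 ⇒ G_5=1647195
G_5=1647195  [base 7] 2·7^7 + 2·7^2 + 7 + 4  →[7↦8]→  2·8^8 + 2·8^2 + 8 + 4 = 33554572  −1 ⇒ G_6=33554571

2·7^7 + 2·7^2 + 7 + 4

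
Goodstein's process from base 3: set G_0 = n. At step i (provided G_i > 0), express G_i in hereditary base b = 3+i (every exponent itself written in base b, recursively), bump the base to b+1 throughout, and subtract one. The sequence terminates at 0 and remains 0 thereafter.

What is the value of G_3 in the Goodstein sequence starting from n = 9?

19

step 0: 9 = 3^2; sub 4 for 3: 4^2; = 16; G_1 = 16−1 = 15
step 1: 15 = 3·4 + 3; sub 5 for 4: 3·5 + 3; = 18; G_2 = 18−1 = 17
step 2: 17 = 3·5 + 2; sub 6 for 5: 3·6 + 2; = 20; G_3 = 20−1 = 19
step 3: 19 = 3·6 + 1; sub 7 for 6: 3·7 + 1; = 22; G_4 = 22−1 = 21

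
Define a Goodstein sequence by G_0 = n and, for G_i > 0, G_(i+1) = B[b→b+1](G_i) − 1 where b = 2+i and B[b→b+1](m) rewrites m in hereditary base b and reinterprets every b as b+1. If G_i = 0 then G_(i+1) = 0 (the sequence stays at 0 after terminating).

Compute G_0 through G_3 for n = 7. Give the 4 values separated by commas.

G_0 = 7. HB_2(7) = 2^2 + 2 + 1. Bump = 31. G_1 = 30.
G_1 = 30. HB_3(30) = 3^3 + 3. Bump = 260. G_2 = 259.
G_2 = 259. HB_4(259) = 4^4 + 3. Bump = 3128. G_3 = 3127.

7, 30, 259, 3127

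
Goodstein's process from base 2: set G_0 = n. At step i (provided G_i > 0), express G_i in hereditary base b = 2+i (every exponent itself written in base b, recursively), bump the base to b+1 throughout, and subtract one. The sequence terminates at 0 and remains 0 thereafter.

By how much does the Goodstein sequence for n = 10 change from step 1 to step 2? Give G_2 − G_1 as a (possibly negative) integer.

942

step 0: 10 = 2^(2 + 1) + 2; sub 3 for 2: 3^(3 + 1) + 3; = 84; G_1 = 84−1 = 83
step 1: 83 = 3^(3 + 1) + 2; sub 4 for 3: 4^(4 + 1) + 2; = 1026; G_2 = 1026−1 = 1025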